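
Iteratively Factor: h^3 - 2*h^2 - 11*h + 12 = (h - 4)*(h^2 + 2*h - 3) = (h - 4)*(h - 1)*(h + 3)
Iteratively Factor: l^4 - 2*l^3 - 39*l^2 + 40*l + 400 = (l - 5)*(l^3 + 3*l^2 - 24*l - 80) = (l - 5)*(l + 4)*(l^2 - l - 20) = (l - 5)*(l + 4)^2*(l - 5)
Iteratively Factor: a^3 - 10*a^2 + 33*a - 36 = (a - 3)*(a^2 - 7*a + 12) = (a - 4)*(a - 3)*(a - 3)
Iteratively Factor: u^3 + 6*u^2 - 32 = (u + 4)*(u^2 + 2*u - 8) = (u - 2)*(u + 4)*(u + 4)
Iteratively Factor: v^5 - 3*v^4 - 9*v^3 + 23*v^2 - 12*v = (v + 3)*(v^4 - 6*v^3 + 9*v^2 - 4*v) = v*(v + 3)*(v^3 - 6*v^2 + 9*v - 4) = v*(v - 1)*(v + 3)*(v^2 - 5*v + 4) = v*(v - 1)^2*(v + 3)*(v - 4)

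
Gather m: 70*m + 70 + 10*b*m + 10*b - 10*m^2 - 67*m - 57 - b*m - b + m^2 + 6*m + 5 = 9*b - 9*m^2 + m*(9*b + 9) + 18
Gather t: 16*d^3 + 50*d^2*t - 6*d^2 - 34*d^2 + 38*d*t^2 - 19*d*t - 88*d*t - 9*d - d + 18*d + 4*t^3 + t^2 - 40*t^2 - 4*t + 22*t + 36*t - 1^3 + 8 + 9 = 16*d^3 - 40*d^2 + 8*d + 4*t^3 + t^2*(38*d - 39) + t*(50*d^2 - 107*d + 54) + 16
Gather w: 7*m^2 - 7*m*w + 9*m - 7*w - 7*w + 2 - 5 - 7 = 7*m^2 + 9*m + w*(-7*m - 14) - 10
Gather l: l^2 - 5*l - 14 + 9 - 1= l^2 - 5*l - 6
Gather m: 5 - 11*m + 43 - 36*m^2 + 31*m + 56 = -36*m^2 + 20*m + 104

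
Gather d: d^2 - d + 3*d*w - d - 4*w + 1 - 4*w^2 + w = d^2 + d*(3*w - 2) - 4*w^2 - 3*w + 1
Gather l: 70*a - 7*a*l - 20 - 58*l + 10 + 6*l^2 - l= 70*a + 6*l^2 + l*(-7*a - 59) - 10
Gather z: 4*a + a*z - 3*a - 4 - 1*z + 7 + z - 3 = a*z + a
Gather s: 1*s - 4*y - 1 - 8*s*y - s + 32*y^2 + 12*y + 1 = -8*s*y + 32*y^2 + 8*y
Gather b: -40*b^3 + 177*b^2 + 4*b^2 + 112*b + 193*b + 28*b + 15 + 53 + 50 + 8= -40*b^3 + 181*b^2 + 333*b + 126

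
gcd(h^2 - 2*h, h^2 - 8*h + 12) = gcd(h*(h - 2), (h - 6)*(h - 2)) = h - 2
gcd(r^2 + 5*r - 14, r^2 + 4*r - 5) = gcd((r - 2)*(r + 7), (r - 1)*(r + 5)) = 1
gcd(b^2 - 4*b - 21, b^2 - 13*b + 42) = b - 7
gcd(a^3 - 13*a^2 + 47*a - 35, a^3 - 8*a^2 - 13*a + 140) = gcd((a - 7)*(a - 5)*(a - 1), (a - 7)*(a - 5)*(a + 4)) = a^2 - 12*a + 35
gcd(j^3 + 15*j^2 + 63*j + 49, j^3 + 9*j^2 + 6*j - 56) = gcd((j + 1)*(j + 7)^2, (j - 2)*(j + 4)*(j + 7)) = j + 7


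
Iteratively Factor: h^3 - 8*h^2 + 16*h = (h)*(h^2 - 8*h + 16) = h*(h - 4)*(h - 4)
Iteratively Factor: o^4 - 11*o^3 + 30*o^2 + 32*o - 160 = (o + 2)*(o^3 - 13*o^2 + 56*o - 80) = (o - 4)*(o + 2)*(o^2 - 9*o + 20) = (o - 4)^2*(o + 2)*(o - 5)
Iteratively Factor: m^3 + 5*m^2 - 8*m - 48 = (m - 3)*(m^2 + 8*m + 16) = (m - 3)*(m + 4)*(m + 4)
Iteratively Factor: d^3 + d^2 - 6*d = (d + 3)*(d^2 - 2*d) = d*(d + 3)*(d - 2)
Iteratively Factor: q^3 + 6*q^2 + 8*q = (q + 2)*(q^2 + 4*q) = (q + 2)*(q + 4)*(q)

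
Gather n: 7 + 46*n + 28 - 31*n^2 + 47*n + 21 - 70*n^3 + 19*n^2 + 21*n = -70*n^3 - 12*n^2 + 114*n + 56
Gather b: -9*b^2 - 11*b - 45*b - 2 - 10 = -9*b^2 - 56*b - 12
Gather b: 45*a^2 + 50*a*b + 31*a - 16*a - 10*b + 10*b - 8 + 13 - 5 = 45*a^2 + 50*a*b + 15*a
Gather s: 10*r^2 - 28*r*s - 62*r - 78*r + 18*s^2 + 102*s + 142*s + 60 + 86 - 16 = 10*r^2 - 140*r + 18*s^2 + s*(244 - 28*r) + 130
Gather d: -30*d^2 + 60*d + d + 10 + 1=-30*d^2 + 61*d + 11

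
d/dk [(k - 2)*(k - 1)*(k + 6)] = 3*k^2 + 6*k - 16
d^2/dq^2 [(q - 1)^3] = 6*q - 6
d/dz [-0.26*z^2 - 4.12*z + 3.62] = -0.52*z - 4.12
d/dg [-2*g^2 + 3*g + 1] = 3 - 4*g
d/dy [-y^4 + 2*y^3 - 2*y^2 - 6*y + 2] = -4*y^3 + 6*y^2 - 4*y - 6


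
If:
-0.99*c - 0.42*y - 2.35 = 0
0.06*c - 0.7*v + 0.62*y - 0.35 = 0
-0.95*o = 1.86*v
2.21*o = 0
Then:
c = -2.73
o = 0.00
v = 0.00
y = 0.83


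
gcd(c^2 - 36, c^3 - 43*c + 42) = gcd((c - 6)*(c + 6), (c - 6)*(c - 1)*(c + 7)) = c - 6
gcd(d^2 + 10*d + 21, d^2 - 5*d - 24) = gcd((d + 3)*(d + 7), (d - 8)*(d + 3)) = d + 3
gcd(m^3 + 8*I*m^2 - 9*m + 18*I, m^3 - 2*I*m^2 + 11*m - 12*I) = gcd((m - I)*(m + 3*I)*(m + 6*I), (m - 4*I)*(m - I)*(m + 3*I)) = m^2 + 2*I*m + 3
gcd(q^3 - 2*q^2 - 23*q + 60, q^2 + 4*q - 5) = q + 5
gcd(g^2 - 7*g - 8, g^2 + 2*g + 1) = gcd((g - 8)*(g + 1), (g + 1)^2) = g + 1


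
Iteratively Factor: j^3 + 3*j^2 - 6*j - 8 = (j + 1)*(j^2 + 2*j - 8) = (j + 1)*(j + 4)*(j - 2)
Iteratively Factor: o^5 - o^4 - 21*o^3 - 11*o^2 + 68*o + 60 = (o + 2)*(o^4 - 3*o^3 - 15*o^2 + 19*o + 30) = (o - 5)*(o + 2)*(o^3 + 2*o^2 - 5*o - 6) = (o - 5)*(o - 2)*(o + 2)*(o^2 + 4*o + 3) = (o - 5)*(o - 2)*(o + 1)*(o + 2)*(o + 3)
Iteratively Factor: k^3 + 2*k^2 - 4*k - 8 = (k + 2)*(k^2 - 4) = (k - 2)*(k + 2)*(k + 2)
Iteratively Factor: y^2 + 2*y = (y)*(y + 2)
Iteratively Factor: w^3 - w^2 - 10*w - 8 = (w + 2)*(w^2 - 3*w - 4) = (w + 1)*(w + 2)*(w - 4)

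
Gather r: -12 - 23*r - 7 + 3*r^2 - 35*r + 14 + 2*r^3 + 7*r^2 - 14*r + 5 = 2*r^3 + 10*r^2 - 72*r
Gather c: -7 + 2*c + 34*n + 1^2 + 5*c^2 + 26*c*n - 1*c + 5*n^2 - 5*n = 5*c^2 + c*(26*n + 1) + 5*n^2 + 29*n - 6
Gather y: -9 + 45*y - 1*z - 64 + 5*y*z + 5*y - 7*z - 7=y*(5*z + 50) - 8*z - 80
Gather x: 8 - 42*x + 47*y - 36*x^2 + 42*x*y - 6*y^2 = -36*x^2 + x*(42*y - 42) - 6*y^2 + 47*y + 8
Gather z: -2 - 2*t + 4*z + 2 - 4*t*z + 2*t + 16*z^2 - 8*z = 16*z^2 + z*(-4*t - 4)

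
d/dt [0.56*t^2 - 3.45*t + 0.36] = 1.12*t - 3.45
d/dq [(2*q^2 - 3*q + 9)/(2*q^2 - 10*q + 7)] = (-14*q^2 - 8*q + 69)/(4*q^4 - 40*q^3 + 128*q^2 - 140*q + 49)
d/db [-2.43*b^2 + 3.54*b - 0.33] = 3.54 - 4.86*b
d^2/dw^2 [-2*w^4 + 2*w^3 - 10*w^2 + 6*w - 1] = -24*w^2 + 12*w - 20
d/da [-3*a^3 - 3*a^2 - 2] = 3*a*(-3*a - 2)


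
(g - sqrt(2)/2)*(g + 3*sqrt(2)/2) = g^2 + sqrt(2)*g - 3/2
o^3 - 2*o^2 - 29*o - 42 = (o - 7)*(o + 2)*(o + 3)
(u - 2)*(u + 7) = u^2 + 5*u - 14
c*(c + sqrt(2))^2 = c^3 + 2*sqrt(2)*c^2 + 2*c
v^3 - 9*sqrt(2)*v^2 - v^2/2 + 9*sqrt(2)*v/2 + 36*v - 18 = (v - 1/2)*(v - 6*sqrt(2))*(v - 3*sqrt(2))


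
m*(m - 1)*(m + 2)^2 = m^4 + 3*m^3 - 4*m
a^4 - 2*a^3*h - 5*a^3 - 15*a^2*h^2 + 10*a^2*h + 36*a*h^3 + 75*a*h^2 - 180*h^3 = (a - 5)*(a - 3*h)^2*(a + 4*h)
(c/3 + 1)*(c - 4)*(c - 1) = c^3/3 - 2*c^2/3 - 11*c/3 + 4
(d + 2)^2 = d^2 + 4*d + 4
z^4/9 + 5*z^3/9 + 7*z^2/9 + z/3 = z*(z/3 + 1/3)*(z/3 + 1)*(z + 1)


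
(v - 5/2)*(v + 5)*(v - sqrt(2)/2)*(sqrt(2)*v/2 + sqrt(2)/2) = sqrt(2)*v^4/2 - v^3/2 + 7*sqrt(2)*v^3/4 - 5*sqrt(2)*v^2 - 7*v^2/4 - 25*sqrt(2)*v/4 + 5*v + 25/4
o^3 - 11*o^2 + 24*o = o*(o - 8)*(o - 3)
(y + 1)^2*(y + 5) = y^3 + 7*y^2 + 11*y + 5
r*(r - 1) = r^2 - r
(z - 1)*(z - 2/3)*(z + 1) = z^3 - 2*z^2/3 - z + 2/3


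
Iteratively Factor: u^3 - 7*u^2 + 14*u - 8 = (u - 4)*(u^2 - 3*u + 2) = (u - 4)*(u - 2)*(u - 1)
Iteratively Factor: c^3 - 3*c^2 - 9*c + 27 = (c + 3)*(c^2 - 6*c + 9) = (c - 3)*(c + 3)*(c - 3)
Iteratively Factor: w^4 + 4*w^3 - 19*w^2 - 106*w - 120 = (w + 4)*(w^3 - 19*w - 30) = (w + 3)*(w + 4)*(w^2 - 3*w - 10) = (w + 2)*(w + 3)*(w + 4)*(w - 5)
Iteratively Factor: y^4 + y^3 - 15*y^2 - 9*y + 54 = (y + 3)*(y^3 - 2*y^2 - 9*y + 18) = (y - 2)*(y + 3)*(y^2 - 9) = (y - 2)*(y + 3)^2*(y - 3)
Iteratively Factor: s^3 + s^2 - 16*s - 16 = (s + 4)*(s^2 - 3*s - 4) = (s + 1)*(s + 4)*(s - 4)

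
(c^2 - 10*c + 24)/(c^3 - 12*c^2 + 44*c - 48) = 1/(c - 2)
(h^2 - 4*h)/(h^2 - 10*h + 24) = h/(h - 6)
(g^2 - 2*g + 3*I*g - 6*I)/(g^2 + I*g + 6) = (g - 2)/(g - 2*I)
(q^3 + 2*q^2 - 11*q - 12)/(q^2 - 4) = (q^3 + 2*q^2 - 11*q - 12)/(q^2 - 4)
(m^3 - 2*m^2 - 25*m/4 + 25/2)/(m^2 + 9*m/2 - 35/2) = (m^2 + m/2 - 5)/(m + 7)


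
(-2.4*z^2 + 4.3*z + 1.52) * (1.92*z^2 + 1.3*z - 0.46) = -4.608*z^4 + 5.136*z^3 + 9.6124*z^2 - 0.00199999999999978*z - 0.6992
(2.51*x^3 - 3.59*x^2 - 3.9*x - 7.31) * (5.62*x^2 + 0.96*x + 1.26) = 14.1062*x^5 - 17.7662*x^4 - 22.2018*x^3 - 49.3496*x^2 - 11.9316*x - 9.2106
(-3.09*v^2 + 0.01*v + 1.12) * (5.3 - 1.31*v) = 4.0479*v^3 - 16.3901*v^2 - 1.4142*v + 5.936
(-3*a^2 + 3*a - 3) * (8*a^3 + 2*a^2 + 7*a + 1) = -24*a^5 + 18*a^4 - 39*a^3 + 12*a^2 - 18*a - 3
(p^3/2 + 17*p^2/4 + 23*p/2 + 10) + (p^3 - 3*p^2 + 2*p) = 3*p^3/2 + 5*p^2/4 + 27*p/2 + 10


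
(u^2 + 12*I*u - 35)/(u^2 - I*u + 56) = (u + 5*I)/(u - 8*I)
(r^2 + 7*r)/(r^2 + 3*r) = (r + 7)/(r + 3)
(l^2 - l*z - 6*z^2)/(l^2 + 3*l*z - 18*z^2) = (l + 2*z)/(l + 6*z)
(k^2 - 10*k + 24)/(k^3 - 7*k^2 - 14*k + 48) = (k^2 - 10*k + 24)/(k^3 - 7*k^2 - 14*k + 48)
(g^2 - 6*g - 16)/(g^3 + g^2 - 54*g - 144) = (g + 2)/(g^2 + 9*g + 18)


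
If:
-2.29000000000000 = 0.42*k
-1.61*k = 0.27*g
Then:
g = 32.51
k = -5.45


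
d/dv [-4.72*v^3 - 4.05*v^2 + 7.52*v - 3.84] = -14.16*v^2 - 8.1*v + 7.52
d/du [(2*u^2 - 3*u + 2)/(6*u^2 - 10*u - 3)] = (-2*u^2 - 36*u + 29)/(36*u^4 - 120*u^3 + 64*u^2 + 60*u + 9)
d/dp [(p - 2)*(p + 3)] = 2*p + 1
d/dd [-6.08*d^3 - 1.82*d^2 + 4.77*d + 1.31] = -18.24*d^2 - 3.64*d + 4.77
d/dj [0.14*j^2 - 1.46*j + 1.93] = 0.28*j - 1.46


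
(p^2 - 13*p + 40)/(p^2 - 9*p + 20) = (p - 8)/(p - 4)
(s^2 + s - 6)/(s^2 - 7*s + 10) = (s + 3)/(s - 5)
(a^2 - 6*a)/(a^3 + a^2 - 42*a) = 1/(a + 7)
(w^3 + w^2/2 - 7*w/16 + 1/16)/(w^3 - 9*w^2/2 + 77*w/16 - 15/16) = (4*w^2 + 3*w - 1)/(4*w^2 - 17*w + 15)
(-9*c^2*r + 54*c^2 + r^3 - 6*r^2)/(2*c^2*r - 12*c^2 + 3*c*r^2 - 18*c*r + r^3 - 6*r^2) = (-9*c^2 + r^2)/(2*c^2 + 3*c*r + r^2)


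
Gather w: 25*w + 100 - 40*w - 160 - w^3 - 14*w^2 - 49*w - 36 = -w^3 - 14*w^2 - 64*w - 96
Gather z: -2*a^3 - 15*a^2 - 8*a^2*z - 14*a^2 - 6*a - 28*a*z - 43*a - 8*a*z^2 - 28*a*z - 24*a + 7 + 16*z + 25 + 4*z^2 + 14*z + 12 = -2*a^3 - 29*a^2 - 73*a + z^2*(4 - 8*a) + z*(-8*a^2 - 56*a + 30) + 44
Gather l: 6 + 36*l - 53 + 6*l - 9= 42*l - 56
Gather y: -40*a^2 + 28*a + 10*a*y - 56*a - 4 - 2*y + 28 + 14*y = -40*a^2 - 28*a + y*(10*a + 12) + 24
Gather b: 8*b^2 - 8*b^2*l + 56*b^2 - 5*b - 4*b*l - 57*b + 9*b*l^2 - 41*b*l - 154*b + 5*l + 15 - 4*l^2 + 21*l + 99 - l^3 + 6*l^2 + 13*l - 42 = b^2*(64 - 8*l) + b*(9*l^2 - 45*l - 216) - l^3 + 2*l^2 + 39*l + 72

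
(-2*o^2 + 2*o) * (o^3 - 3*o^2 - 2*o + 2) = -2*o^5 + 8*o^4 - 2*o^3 - 8*o^2 + 4*o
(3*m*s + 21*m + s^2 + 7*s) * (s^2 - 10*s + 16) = 3*m*s^3 - 9*m*s^2 - 162*m*s + 336*m + s^4 - 3*s^3 - 54*s^2 + 112*s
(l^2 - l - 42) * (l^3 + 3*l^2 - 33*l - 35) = l^5 + 2*l^4 - 78*l^3 - 128*l^2 + 1421*l + 1470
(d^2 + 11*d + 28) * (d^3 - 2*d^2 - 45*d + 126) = d^5 + 9*d^4 - 39*d^3 - 425*d^2 + 126*d + 3528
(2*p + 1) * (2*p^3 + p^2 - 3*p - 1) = 4*p^4 + 4*p^3 - 5*p^2 - 5*p - 1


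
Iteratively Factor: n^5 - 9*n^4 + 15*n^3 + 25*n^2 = (n)*(n^4 - 9*n^3 + 15*n^2 + 25*n) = n*(n + 1)*(n^3 - 10*n^2 + 25*n) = n*(n - 5)*(n + 1)*(n^2 - 5*n) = n^2*(n - 5)*(n + 1)*(n - 5)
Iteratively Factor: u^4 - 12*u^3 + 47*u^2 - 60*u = (u)*(u^3 - 12*u^2 + 47*u - 60) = u*(u - 4)*(u^2 - 8*u + 15) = u*(u - 4)*(u - 3)*(u - 5)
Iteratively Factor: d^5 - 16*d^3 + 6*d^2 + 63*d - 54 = (d - 3)*(d^4 + 3*d^3 - 7*d^2 - 15*d + 18) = (d - 3)*(d - 2)*(d^3 + 5*d^2 + 3*d - 9) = (d - 3)*(d - 2)*(d + 3)*(d^2 + 2*d - 3) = (d - 3)*(d - 2)*(d + 3)^2*(d - 1)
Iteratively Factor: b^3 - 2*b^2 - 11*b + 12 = (b - 1)*(b^2 - b - 12) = (b - 1)*(b + 3)*(b - 4)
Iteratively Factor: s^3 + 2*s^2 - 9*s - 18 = (s + 3)*(s^2 - s - 6) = (s - 3)*(s + 3)*(s + 2)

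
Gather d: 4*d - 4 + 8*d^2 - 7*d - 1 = 8*d^2 - 3*d - 5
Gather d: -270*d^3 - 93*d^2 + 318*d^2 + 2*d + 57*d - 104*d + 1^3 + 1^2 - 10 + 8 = -270*d^3 + 225*d^2 - 45*d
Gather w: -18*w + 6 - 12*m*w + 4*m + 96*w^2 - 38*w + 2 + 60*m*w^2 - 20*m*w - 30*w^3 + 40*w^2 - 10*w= 4*m - 30*w^3 + w^2*(60*m + 136) + w*(-32*m - 66) + 8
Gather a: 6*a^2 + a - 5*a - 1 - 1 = 6*a^2 - 4*a - 2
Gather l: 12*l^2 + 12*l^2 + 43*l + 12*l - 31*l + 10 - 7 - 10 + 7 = 24*l^2 + 24*l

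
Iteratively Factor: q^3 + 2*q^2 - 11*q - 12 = (q - 3)*(q^2 + 5*q + 4) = (q - 3)*(q + 1)*(q + 4)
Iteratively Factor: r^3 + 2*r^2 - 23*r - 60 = (r - 5)*(r^2 + 7*r + 12) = (r - 5)*(r + 4)*(r + 3)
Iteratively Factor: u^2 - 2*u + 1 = (u - 1)*(u - 1)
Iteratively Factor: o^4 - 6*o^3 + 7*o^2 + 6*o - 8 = (o - 1)*(o^3 - 5*o^2 + 2*o + 8) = (o - 4)*(o - 1)*(o^2 - o - 2) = (o - 4)*(o - 1)*(o + 1)*(o - 2)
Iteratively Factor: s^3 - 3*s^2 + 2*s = (s)*(s^2 - 3*s + 2) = s*(s - 1)*(s - 2)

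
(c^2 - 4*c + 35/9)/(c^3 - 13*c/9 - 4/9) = (-9*c^2 + 36*c - 35)/(-9*c^3 + 13*c + 4)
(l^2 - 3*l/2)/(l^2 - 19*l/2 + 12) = l/(l - 8)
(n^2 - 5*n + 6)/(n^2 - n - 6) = (n - 2)/(n + 2)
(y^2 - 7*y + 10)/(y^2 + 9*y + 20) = (y^2 - 7*y + 10)/(y^2 + 9*y + 20)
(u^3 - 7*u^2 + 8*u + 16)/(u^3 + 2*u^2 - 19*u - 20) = (u - 4)/(u + 5)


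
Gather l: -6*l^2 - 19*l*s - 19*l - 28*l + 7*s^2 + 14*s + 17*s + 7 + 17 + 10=-6*l^2 + l*(-19*s - 47) + 7*s^2 + 31*s + 34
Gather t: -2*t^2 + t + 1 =-2*t^2 + t + 1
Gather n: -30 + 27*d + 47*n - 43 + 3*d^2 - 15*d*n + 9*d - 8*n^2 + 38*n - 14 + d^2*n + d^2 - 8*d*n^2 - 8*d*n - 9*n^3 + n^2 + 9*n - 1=4*d^2 + 36*d - 9*n^3 + n^2*(-8*d - 7) + n*(d^2 - 23*d + 94) - 88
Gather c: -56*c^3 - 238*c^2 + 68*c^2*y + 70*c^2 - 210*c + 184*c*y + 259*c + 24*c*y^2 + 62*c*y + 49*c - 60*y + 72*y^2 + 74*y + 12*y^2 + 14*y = -56*c^3 + c^2*(68*y - 168) + c*(24*y^2 + 246*y + 98) + 84*y^2 + 28*y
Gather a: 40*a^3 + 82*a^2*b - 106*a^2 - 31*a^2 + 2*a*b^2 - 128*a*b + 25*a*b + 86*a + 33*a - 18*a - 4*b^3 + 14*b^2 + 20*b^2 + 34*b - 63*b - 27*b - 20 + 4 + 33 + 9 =40*a^3 + a^2*(82*b - 137) + a*(2*b^2 - 103*b + 101) - 4*b^3 + 34*b^2 - 56*b + 26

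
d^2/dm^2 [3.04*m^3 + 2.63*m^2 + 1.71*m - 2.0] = 18.24*m + 5.26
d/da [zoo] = 0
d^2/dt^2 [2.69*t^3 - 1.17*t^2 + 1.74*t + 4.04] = 16.14*t - 2.34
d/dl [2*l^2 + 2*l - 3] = 4*l + 2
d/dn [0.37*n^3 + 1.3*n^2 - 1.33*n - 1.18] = 1.11*n^2 + 2.6*n - 1.33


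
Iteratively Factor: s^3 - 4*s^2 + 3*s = (s - 1)*(s^2 - 3*s) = s*(s - 1)*(s - 3)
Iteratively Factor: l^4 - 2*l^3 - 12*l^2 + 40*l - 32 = (l + 4)*(l^3 - 6*l^2 + 12*l - 8) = (l - 2)*(l + 4)*(l^2 - 4*l + 4) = (l - 2)^2*(l + 4)*(l - 2)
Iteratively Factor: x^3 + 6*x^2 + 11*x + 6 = (x + 1)*(x^2 + 5*x + 6) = (x + 1)*(x + 3)*(x + 2)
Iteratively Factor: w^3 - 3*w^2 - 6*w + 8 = (w + 2)*(w^2 - 5*w + 4) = (w - 1)*(w + 2)*(w - 4)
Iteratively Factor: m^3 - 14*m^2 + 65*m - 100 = (m - 4)*(m^2 - 10*m + 25) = (m - 5)*(m - 4)*(m - 5)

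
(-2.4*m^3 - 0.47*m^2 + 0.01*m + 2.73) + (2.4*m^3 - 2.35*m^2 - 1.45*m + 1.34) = -2.82*m^2 - 1.44*m + 4.07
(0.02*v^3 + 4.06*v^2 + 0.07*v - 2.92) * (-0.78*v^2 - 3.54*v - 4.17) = -0.0156*v^5 - 3.2376*v^4 - 14.5104*v^3 - 14.9004*v^2 + 10.0449*v + 12.1764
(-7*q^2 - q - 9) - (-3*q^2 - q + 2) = -4*q^2 - 11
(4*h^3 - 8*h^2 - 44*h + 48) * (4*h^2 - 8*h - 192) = 16*h^5 - 64*h^4 - 880*h^3 + 2080*h^2 + 8064*h - 9216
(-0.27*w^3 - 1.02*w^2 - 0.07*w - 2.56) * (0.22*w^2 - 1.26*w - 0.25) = -0.0594*w^5 + 0.1158*w^4 + 1.3373*w^3 - 0.22*w^2 + 3.2431*w + 0.64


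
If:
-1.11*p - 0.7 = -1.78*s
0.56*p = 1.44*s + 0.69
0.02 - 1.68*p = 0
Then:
No Solution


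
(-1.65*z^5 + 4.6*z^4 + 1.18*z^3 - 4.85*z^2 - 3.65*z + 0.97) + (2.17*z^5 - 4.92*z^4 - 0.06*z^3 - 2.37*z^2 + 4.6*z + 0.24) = 0.52*z^5 - 0.32*z^4 + 1.12*z^3 - 7.22*z^2 + 0.95*z + 1.21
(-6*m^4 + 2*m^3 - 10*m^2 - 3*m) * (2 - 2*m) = 12*m^5 - 16*m^4 + 24*m^3 - 14*m^2 - 6*m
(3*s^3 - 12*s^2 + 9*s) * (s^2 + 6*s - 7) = 3*s^5 + 6*s^4 - 84*s^3 + 138*s^2 - 63*s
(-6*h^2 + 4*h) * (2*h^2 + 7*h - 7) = -12*h^4 - 34*h^3 + 70*h^2 - 28*h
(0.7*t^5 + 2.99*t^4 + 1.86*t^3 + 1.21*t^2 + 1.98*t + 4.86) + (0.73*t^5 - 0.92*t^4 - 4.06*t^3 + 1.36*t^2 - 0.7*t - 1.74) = 1.43*t^5 + 2.07*t^4 - 2.2*t^3 + 2.57*t^2 + 1.28*t + 3.12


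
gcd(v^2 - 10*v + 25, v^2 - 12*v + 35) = v - 5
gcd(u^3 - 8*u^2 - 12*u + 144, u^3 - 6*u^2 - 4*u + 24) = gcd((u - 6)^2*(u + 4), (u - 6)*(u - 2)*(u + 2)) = u - 6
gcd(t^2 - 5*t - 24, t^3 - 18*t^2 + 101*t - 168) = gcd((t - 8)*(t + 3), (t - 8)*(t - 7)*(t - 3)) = t - 8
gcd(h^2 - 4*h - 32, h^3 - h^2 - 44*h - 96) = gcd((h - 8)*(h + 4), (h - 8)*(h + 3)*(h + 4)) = h^2 - 4*h - 32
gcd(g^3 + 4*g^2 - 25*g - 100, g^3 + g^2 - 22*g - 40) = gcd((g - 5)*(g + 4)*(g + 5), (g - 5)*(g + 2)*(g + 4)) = g^2 - g - 20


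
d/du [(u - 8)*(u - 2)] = 2*u - 10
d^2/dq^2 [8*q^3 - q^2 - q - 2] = 48*q - 2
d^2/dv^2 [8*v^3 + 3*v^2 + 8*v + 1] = 48*v + 6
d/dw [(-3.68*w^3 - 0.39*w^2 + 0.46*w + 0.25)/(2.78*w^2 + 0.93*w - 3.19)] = (-10.2304*w^4 - 6.8448*w^3 + 33.5761*w^2 + 1.0982*w - 1.6999)/(7.7284*w^4 + 5.1708*w^3 - 16.8715*w^2 - 5.9334*w + 10.1761)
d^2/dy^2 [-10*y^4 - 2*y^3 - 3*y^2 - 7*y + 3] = -120*y^2 - 12*y - 6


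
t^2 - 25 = (t - 5)*(t + 5)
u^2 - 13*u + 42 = (u - 7)*(u - 6)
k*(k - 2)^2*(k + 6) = k^4 + 2*k^3 - 20*k^2 + 24*k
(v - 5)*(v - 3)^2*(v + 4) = v^4 - 7*v^3 - 5*v^2 + 111*v - 180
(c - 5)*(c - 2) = c^2 - 7*c + 10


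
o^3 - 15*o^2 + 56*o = o*(o - 8)*(o - 7)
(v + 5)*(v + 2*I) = v^2 + 5*v + 2*I*v + 10*I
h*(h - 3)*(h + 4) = h^3 + h^2 - 12*h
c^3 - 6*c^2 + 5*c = c*(c - 5)*(c - 1)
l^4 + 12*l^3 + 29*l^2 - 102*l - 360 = (l - 3)*(l + 4)*(l + 5)*(l + 6)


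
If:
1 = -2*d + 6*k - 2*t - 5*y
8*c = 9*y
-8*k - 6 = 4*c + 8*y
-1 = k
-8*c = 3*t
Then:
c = 9/50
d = -171/50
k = -1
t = -12/25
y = 4/25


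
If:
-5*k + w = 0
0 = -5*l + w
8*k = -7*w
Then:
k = 0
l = 0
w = 0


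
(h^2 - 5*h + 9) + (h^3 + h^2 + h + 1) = h^3 + 2*h^2 - 4*h + 10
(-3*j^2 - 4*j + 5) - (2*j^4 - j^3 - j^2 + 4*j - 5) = -2*j^4 + j^3 - 2*j^2 - 8*j + 10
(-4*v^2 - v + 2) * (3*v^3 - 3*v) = -12*v^5 - 3*v^4 + 18*v^3 + 3*v^2 - 6*v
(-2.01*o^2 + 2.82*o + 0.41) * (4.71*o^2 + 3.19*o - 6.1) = -9.4671*o^4 + 6.8703*o^3 + 23.1879*o^2 - 15.8941*o - 2.501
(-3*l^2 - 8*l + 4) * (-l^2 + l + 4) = 3*l^4 + 5*l^3 - 24*l^2 - 28*l + 16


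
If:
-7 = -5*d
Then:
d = 7/5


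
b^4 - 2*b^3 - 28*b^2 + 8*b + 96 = (b - 6)*(b - 2)*(b + 2)*(b + 4)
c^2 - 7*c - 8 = (c - 8)*(c + 1)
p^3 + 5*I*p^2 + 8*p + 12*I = (p - 2*I)*(p + I)*(p + 6*I)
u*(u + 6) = u^2 + 6*u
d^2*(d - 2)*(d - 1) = d^4 - 3*d^3 + 2*d^2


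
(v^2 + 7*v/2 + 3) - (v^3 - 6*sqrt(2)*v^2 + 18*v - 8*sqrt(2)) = -v^3 + v^2 + 6*sqrt(2)*v^2 - 29*v/2 + 3 + 8*sqrt(2)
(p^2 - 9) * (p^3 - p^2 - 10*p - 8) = p^5 - p^4 - 19*p^3 + p^2 + 90*p + 72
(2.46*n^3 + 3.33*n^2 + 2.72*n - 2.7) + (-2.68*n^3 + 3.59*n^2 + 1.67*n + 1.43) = -0.22*n^3 + 6.92*n^2 + 4.39*n - 1.27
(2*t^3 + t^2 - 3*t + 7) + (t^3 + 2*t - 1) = 3*t^3 + t^2 - t + 6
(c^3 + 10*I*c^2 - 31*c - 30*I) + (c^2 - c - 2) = c^3 + c^2 + 10*I*c^2 - 32*c - 2 - 30*I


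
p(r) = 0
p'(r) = 0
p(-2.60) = 0.00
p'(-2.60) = 0.00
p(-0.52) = 0.00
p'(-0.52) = 0.00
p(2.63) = 0.00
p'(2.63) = 0.00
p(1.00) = 0.00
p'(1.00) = 0.00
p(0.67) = 0.00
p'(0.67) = 0.00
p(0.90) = 0.00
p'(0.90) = 0.00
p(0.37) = 0.00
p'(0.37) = 0.00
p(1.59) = 0.00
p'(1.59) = 0.00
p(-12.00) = 0.00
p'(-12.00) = 0.00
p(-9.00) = 0.00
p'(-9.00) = 0.00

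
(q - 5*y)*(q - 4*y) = q^2 - 9*q*y + 20*y^2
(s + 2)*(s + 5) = s^2 + 7*s + 10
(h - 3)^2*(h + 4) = h^3 - 2*h^2 - 15*h + 36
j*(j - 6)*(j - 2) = j^3 - 8*j^2 + 12*j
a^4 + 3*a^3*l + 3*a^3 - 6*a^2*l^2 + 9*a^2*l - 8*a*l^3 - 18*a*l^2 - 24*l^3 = (a + 3)*(a - 2*l)*(a + l)*(a + 4*l)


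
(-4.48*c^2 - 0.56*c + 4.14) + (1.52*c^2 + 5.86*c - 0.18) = -2.96*c^2 + 5.3*c + 3.96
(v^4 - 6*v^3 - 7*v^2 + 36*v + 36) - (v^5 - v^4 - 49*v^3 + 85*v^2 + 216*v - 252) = -v^5 + 2*v^4 + 43*v^3 - 92*v^2 - 180*v + 288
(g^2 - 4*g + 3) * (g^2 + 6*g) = g^4 + 2*g^3 - 21*g^2 + 18*g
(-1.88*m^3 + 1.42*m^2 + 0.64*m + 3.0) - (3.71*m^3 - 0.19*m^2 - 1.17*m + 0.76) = -5.59*m^3 + 1.61*m^2 + 1.81*m + 2.24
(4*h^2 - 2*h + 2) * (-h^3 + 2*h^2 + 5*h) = -4*h^5 + 10*h^4 + 14*h^3 - 6*h^2 + 10*h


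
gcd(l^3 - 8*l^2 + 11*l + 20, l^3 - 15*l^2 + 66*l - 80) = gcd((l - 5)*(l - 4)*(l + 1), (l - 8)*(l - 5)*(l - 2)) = l - 5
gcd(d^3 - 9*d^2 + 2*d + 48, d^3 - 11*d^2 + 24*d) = d^2 - 11*d + 24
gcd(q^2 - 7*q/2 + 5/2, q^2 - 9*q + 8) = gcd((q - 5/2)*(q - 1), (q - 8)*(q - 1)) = q - 1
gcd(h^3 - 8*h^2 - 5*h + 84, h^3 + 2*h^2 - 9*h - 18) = h + 3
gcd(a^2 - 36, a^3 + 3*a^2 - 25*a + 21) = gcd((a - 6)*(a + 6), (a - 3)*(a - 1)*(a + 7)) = 1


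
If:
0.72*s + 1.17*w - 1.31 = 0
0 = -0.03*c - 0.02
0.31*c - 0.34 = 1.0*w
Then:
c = -0.67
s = 2.71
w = -0.55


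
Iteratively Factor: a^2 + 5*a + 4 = (a + 4)*(a + 1)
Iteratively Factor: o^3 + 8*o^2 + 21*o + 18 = (o + 3)*(o^2 + 5*o + 6) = (o + 3)^2*(o + 2)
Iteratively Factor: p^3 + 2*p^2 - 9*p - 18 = (p + 3)*(p^2 - p - 6) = (p + 2)*(p + 3)*(p - 3)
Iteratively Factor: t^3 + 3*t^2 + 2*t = (t + 1)*(t^2 + 2*t) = t*(t + 1)*(t + 2)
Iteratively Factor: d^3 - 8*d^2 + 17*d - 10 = (d - 1)*(d^2 - 7*d + 10) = (d - 2)*(d - 1)*(d - 5)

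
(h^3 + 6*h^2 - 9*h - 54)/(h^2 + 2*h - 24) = (h^2 - 9)/(h - 4)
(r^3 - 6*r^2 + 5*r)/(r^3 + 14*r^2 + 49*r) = (r^2 - 6*r + 5)/(r^2 + 14*r + 49)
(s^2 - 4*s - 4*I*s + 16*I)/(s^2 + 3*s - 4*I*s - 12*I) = (s - 4)/(s + 3)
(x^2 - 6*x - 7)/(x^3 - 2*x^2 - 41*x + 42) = (x + 1)/(x^2 + 5*x - 6)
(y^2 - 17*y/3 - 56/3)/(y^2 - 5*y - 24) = (y + 7/3)/(y + 3)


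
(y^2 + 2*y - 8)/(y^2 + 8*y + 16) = (y - 2)/(y + 4)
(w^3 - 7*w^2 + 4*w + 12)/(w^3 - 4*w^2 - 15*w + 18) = (w^2 - w - 2)/(w^2 + 2*w - 3)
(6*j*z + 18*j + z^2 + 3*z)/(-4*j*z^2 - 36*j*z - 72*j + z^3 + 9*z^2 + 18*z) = (6*j + z)/(-4*j*z - 24*j + z^2 + 6*z)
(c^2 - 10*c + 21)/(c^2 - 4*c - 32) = (-c^2 + 10*c - 21)/(-c^2 + 4*c + 32)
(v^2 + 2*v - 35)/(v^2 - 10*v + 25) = (v + 7)/(v - 5)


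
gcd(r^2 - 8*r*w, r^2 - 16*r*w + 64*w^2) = r - 8*w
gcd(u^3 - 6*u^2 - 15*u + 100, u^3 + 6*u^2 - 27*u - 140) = u^2 - u - 20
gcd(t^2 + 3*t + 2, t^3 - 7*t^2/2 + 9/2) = t + 1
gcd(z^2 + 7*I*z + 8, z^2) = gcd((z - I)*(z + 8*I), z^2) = 1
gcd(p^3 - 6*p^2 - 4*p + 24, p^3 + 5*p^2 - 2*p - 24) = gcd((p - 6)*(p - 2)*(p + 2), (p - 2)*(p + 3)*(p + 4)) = p - 2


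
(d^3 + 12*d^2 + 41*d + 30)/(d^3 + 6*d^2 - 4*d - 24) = (d^2 + 6*d + 5)/(d^2 - 4)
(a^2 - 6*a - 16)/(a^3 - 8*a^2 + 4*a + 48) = (a - 8)/(a^2 - 10*a + 24)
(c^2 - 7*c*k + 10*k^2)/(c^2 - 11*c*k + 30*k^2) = (c - 2*k)/(c - 6*k)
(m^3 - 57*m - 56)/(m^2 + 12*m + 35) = (m^2 - 7*m - 8)/(m + 5)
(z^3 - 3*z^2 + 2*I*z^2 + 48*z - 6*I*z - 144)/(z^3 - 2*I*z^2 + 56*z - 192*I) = (z - 3)/(z - 4*I)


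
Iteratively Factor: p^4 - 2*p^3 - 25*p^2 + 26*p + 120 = (p + 2)*(p^3 - 4*p^2 - 17*p + 60) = (p - 3)*(p + 2)*(p^2 - p - 20) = (p - 5)*(p - 3)*(p + 2)*(p + 4)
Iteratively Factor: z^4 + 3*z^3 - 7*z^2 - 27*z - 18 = (z + 1)*(z^3 + 2*z^2 - 9*z - 18) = (z + 1)*(z + 3)*(z^2 - z - 6) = (z + 1)*(z + 2)*(z + 3)*(z - 3)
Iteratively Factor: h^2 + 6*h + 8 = (h + 2)*(h + 4)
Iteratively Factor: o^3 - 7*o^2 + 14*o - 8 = (o - 4)*(o^2 - 3*o + 2) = (o - 4)*(o - 1)*(o - 2)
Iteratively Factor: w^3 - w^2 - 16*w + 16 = (w - 4)*(w^2 + 3*w - 4) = (w - 4)*(w + 4)*(w - 1)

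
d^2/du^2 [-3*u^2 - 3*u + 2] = -6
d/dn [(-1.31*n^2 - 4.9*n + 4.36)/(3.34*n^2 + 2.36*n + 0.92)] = (13.2744*n^2 - 31.5352*n - 14.7976)/(11.1556*n^4 + 15.7648*n^3 + 11.7152*n^2 + 4.3424*n + 0.8464)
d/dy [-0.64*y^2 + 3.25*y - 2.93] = 3.25 - 1.28*y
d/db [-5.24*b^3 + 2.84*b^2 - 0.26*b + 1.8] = -15.72*b^2 + 5.68*b - 0.26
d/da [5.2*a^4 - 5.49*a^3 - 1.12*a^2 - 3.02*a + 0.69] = 20.8*a^3 - 16.47*a^2 - 2.24*a - 3.02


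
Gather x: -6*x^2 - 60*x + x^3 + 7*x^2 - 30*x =x^3 + x^2 - 90*x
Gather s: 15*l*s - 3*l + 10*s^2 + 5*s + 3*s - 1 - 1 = -3*l + 10*s^2 + s*(15*l + 8) - 2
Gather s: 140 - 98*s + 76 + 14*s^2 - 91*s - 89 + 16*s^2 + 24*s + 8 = 30*s^2 - 165*s + 135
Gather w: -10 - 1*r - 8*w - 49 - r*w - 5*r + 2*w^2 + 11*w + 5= -6*r + 2*w^2 + w*(3 - r) - 54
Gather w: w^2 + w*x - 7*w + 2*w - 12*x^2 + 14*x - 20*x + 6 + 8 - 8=w^2 + w*(x - 5) - 12*x^2 - 6*x + 6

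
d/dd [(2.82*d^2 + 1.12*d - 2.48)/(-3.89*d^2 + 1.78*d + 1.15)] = (9.3764*d^2 - 12.8084*d + 5.7024)/(15.1321*d^4 - 13.8484*d^3 - 5.7786*d^2 + 4.094*d + 1.3225)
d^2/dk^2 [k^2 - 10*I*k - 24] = 2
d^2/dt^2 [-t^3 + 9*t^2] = 18 - 6*t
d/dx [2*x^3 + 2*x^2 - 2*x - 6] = 6*x^2 + 4*x - 2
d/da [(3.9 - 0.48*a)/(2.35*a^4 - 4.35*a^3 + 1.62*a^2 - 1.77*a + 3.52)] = (3.384*a^4 - 40.836*a^3 + 51.6726*a^2 - 12.636*a + 5.2134)/(5.5225*a^8 - 20.445*a^7 + 26.5365*a^6 - 22.413*a^5 + 34.5674*a^4 - 36.3588*a^3 + 14.5377*a^2 - 12.4608*a + 12.3904)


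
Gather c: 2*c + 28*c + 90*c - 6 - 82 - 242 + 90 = 120*c - 240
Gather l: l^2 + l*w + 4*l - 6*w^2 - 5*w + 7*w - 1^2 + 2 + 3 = l^2 + l*(w + 4) - 6*w^2 + 2*w + 4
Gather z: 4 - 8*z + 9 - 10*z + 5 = 18 - 18*z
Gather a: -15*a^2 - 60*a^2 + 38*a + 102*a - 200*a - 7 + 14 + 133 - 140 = -75*a^2 - 60*a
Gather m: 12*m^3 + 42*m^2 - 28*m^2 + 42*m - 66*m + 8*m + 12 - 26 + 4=12*m^3 + 14*m^2 - 16*m - 10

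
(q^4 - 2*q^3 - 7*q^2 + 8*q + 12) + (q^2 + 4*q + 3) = q^4 - 2*q^3 - 6*q^2 + 12*q + 15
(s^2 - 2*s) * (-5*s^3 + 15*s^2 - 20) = -5*s^5 + 25*s^4 - 30*s^3 - 20*s^2 + 40*s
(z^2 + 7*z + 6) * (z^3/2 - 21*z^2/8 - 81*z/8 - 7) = z^5/2 + 7*z^4/8 - 51*z^3/2 - 749*z^2/8 - 439*z/4 - 42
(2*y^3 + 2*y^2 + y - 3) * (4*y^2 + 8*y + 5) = 8*y^5 + 24*y^4 + 30*y^3 + 6*y^2 - 19*y - 15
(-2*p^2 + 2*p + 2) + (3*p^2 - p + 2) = p^2 + p + 4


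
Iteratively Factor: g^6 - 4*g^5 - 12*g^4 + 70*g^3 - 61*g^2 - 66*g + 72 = (g - 3)*(g^5 - g^4 - 15*g^3 + 25*g^2 + 14*g - 24) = (g - 3)*(g + 4)*(g^4 - 5*g^3 + 5*g^2 + 5*g - 6) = (g - 3)*(g - 2)*(g + 4)*(g^3 - 3*g^2 - g + 3) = (g - 3)*(g - 2)*(g - 1)*(g + 4)*(g^2 - 2*g - 3) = (g - 3)*(g - 2)*(g - 1)*(g + 1)*(g + 4)*(g - 3)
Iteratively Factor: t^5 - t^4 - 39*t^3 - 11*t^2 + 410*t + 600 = (t - 5)*(t^4 + 4*t^3 - 19*t^2 - 106*t - 120) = (t - 5)*(t + 4)*(t^3 - 19*t - 30) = (t - 5)*(t + 2)*(t + 4)*(t^2 - 2*t - 15) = (t - 5)^2*(t + 2)*(t + 4)*(t + 3)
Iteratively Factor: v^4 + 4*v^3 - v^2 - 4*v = (v)*(v^3 + 4*v^2 - v - 4) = v*(v + 4)*(v^2 - 1) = v*(v - 1)*(v + 4)*(v + 1)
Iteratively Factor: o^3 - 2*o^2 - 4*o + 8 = (o + 2)*(o^2 - 4*o + 4) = (o - 2)*(o + 2)*(o - 2)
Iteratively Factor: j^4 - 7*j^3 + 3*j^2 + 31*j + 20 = (j - 5)*(j^3 - 2*j^2 - 7*j - 4) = (j - 5)*(j + 1)*(j^2 - 3*j - 4) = (j - 5)*(j - 4)*(j + 1)*(j + 1)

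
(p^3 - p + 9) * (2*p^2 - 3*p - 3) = 2*p^5 - 3*p^4 - 5*p^3 + 21*p^2 - 24*p - 27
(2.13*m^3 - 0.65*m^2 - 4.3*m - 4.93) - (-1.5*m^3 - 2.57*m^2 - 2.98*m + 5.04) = 3.63*m^3 + 1.92*m^2 - 1.32*m - 9.97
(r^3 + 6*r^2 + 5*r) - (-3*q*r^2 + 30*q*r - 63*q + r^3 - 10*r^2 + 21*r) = 3*q*r^2 - 30*q*r + 63*q + 16*r^2 - 16*r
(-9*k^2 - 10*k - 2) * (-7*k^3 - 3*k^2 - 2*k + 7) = 63*k^5 + 97*k^4 + 62*k^3 - 37*k^2 - 66*k - 14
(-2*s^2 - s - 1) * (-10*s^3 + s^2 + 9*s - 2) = 20*s^5 + 8*s^4 - 9*s^3 - 6*s^2 - 7*s + 2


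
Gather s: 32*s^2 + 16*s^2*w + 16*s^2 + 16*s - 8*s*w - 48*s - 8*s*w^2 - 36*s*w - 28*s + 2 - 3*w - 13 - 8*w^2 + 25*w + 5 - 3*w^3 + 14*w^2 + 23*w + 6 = s^2*(16*w + 48) + s*(-8*w^2 - 44*w - 60) - 3*w^3 + 6*w^2 + 45*w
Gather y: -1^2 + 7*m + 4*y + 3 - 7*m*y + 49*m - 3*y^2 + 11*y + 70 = 56*m - 3*y^2 + y*(15 - 7*m) + 72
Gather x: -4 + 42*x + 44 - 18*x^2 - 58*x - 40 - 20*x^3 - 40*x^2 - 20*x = -20*x^3 - 58*x^2 - 36*x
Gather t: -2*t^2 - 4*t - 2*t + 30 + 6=-2*t^2 - 6*t + 36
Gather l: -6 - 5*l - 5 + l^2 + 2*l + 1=l^2 - 3*l - 10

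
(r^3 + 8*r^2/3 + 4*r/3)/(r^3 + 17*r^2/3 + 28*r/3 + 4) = r/(r + 3)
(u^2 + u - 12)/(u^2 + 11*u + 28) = (u - 3)/(u + 7)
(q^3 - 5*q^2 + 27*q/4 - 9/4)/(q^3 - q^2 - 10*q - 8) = (-q^3 + 5*q^2 - 27*q/4 + 9/4)/(-q^3 + q^2 + 10*q + 8)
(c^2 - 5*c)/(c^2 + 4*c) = (c - 5)/(c + 4)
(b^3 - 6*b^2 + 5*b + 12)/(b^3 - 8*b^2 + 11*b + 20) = (b - 3)/(b - 5)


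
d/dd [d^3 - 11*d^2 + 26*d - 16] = 3*d^2 - 22*d + 26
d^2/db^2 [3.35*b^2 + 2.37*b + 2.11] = 6.70000000000000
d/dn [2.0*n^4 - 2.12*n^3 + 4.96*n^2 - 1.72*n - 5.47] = 8.0*n^3 - 6.36*n^2 + 9.92*n - 1.72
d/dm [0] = 0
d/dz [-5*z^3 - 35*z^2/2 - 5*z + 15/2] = -15*z^2 - 35*z - 5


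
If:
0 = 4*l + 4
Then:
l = -1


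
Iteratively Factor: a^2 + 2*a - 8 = (a - 2)*(a + 4)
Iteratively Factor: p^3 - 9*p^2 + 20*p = (p - 5)*(p^2 - 4*p) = (p - 5)*(p - 4)*(p)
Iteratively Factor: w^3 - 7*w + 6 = (w - 1)*(w^2 + w - 6) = (w - 2)*(w - 1)*(w + 3)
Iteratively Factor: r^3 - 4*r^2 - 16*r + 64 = (r - 4)*(r^2 - 16) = (r - 4)*(r + 4)*(r - 4)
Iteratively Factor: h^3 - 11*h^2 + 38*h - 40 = (h - 2)*(h^2 - 9*h + 20) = (h - 4)*(h - 2)*(h - 5)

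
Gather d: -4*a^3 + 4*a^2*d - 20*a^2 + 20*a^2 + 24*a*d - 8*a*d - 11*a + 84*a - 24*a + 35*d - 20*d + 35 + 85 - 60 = -4*a^3 + 49*a + d*(4*a^2 + 16*a + 15) + 60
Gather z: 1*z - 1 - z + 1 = 0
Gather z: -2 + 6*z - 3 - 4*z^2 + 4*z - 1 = -4*z^2 + 10*z - 6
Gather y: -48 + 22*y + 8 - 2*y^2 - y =-2*y^2 + 21*y - 40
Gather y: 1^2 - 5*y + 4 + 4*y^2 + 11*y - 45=4*y^2 + 6*y - 40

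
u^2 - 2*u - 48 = (u - 8)*(u + 6)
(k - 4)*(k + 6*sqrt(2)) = k^2 - 4*k + 6*sqrt(2)*k - 24*sqrt(2)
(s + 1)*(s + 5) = s^2 + 6*s + 5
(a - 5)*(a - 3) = a^2 - 8*a + 15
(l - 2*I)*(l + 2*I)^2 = l^3 + 2*I*l^2 + 4*l + 8*I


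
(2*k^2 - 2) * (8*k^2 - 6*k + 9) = 16*k^4 - 12*k^3 + 2*k^2 + 12*k - 18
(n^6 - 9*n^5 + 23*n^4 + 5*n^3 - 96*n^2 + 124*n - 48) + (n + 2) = n^6 - 9*n^5 + 23*n^4 + 5*n^3 - 96*n^2 + 125*n - 46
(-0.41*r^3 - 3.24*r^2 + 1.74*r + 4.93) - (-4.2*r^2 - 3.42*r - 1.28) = -0.41*r^3 + 0.96*r^2 + 5.16*r + 6.21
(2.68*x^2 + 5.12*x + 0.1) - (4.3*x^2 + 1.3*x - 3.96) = -1.62*x^2 + 3.82*x + 4.06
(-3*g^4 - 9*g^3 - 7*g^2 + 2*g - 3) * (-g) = 3*g^5 + 9*g^4 + 7*g^3 - 2*g^2 + 3*g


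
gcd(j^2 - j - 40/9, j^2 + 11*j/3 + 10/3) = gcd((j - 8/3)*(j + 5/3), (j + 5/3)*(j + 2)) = j + 5/3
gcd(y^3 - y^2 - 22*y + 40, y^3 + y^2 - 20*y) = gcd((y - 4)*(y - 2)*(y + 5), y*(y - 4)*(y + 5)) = y^2 + y - 20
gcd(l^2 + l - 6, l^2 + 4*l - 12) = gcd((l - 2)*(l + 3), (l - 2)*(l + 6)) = l - 2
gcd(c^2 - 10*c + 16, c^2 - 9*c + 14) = c - 2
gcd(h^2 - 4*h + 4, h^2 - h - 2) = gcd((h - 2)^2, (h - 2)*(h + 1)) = h - 2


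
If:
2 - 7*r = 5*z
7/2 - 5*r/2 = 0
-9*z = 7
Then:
No Solution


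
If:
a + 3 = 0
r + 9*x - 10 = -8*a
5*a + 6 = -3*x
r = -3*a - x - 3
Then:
No Solution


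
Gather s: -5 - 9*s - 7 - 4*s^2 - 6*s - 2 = -4*s^2 - 15*s - 14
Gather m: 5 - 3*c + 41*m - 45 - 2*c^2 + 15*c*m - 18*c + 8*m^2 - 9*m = -2*c^2 - 21*c + 8*m^2 + m*(15*c + 32) - 40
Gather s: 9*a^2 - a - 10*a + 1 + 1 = 9*a^2 - 11*a + 2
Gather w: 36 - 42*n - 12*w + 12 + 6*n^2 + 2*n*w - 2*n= 6*n^2 - 44*n + w*(2*n - 12) + 48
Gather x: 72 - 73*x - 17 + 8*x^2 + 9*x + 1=8*x^2 - 64*x + 56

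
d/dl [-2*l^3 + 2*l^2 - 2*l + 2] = -6*l^2 + 4*l - 2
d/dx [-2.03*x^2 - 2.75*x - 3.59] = -4.06*x - 2.75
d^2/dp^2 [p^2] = 2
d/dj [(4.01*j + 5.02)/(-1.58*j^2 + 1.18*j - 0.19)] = (6.3358*j^2 + 15.8632*j - 6.6855)/(2.4964*j^4 - 3.7288*j^3 + 1.9928*j^2 - 0.4484*j + 0.0361)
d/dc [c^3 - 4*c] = 3*c^2 - 4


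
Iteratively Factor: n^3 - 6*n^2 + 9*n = (n - 3)*(n^2 - 3*n) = n*(n - 3)*(n - 3)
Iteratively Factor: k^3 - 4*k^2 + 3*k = (k - 3)*(k^2 - k) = k*(k - 3)*(k - 1)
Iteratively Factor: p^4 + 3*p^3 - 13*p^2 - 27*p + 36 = (p + 4)*(p^3 - p^2 - 9*p + 9) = (p - 3)*(p + 4)*(p^2 + 2*p - 3) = (p - 3)*(p - 1)*(p + 4)*(p + 3)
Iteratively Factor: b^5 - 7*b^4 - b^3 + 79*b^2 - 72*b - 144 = (b - 3)*(b^4 - 4*b^3 - 13*b^2 + 40*b + 48) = (b - 4)*(b - 3)*(b^3 - 13*b - 12) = (b - 4)*(b - 3)*(b + 3)*(b^2 - 3*b - 4) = (b - 4)^2*(b - 3)*(b + 3)*(b + 1)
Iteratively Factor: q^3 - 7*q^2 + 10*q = (q - 5)*(q^2 - 2*q) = (q - 5)*(q - 2)*(q)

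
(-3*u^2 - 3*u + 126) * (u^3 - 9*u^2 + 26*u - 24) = -3*u^5 + 24*u^4 + 75*u^3 - 1140*u^2 + 3348*u - 3024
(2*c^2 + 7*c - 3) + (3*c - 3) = 2*c^2 + 10*c - 6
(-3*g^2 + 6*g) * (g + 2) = -3*g^3 + 12*g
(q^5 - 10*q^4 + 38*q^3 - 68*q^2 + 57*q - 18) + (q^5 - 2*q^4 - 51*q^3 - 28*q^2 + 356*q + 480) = 2*q^5 - 12*q^4 - 13*q^3 - 96*q^2 + 413*q + 462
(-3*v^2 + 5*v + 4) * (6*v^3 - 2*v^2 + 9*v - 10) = -18*v^5 + 36*v^4 - 13*v^3 + 67*v^2 - 14*v - 40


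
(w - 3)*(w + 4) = w^2 + w - 12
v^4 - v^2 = v^2*(v - 1)*(v + 1)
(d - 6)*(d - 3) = d^2 - 9*d + 18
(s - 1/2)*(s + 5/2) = s^2 + 2*s - 5/4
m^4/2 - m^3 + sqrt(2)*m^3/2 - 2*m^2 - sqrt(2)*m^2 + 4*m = m*(m/2 + sqrt(2))*(m - 2)*(m - sqrt(2))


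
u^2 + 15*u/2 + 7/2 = (u + 1/2)*(u + 7)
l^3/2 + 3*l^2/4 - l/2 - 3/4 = (l/2 + 1/2)*(l - 1)*(l + 3/2)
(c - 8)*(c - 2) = c^2 - 10*c + 16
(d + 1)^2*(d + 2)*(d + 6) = d^4 + 10*d^3 + 29*d^2 + 32*d + 12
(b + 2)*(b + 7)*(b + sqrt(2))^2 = b^4 + 2*sqrt(2)*b^3 + 9*b^3 + 16*b^2 + 18*sqrt(2)*b^2 + 18*b + 28*sqrt(2)*b + 28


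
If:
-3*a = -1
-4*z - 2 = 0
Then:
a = 1/3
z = -1/2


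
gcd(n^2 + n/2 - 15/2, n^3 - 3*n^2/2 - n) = 1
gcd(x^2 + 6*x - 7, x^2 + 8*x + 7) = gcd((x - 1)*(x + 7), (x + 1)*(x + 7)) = x + 7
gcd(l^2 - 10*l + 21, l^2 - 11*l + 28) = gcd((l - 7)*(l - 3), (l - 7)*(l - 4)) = l - 7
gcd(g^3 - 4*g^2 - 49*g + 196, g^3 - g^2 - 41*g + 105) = g + 7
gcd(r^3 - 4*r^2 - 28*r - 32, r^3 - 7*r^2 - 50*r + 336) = r - 8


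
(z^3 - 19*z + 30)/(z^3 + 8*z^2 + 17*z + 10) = (z^2 - 5*z + 6)/(z^2 + 3*z + 2)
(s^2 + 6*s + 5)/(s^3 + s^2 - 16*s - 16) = (s + 5)/(s^2 - 16)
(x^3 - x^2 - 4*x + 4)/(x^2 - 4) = x - 1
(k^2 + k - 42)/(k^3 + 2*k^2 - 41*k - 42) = 1/(k + 1)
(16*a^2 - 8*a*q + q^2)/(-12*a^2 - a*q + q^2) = (-4*a + q)/(3*a + q)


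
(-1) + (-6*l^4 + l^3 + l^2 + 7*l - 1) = -6*l^4 + l^3 + l^2 + 7*l - 2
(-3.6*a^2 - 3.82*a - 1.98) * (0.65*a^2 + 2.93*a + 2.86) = -2.34*a^4 - 13.031*a^3 - 22.7756*a^2 - 16.7266*a - 5.6628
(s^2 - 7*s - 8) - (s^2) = -7*s - 8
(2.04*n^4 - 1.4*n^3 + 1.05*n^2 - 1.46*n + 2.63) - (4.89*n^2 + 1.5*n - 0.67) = 2.04*n^4 - 1.4*n^3 - 3.84*n^2 - 2.96*n + 3.3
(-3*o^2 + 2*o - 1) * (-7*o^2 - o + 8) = 21*o^4 - 11*o^3 - 19*o^2 + 17*o - 8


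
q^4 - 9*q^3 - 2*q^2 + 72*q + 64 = (q - 8)*(q - 4)*(q + 1)*(q + 2)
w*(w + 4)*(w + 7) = w^3 + 11*w^2 + 28*w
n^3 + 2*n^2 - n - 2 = (n - 1)*(n + 1)*(n + 2)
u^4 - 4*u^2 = u^2*(u - 2)*(u + 2)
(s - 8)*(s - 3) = s^2 - 11*s + 24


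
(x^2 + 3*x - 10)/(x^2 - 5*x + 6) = (x + 5)/(x - 3)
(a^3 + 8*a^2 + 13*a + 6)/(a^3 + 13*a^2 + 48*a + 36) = (a + 1)/(a + 6)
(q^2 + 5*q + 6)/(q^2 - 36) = (q^2 + 5*q + 6)/(q^2 - 36)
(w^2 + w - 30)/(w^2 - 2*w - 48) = (w - 5)/(w - 8)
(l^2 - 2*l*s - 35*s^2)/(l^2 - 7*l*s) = (l + 5*s)/l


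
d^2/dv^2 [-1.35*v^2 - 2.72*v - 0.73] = -2.70000000000000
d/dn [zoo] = 0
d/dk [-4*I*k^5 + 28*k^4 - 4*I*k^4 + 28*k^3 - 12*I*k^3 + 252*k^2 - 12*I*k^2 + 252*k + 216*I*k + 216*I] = -20*I*k^4 + k^3*(112 - 16*I) + k^2*(84 - 36*I) + k*(504 - 24*I) + 252 + 216*I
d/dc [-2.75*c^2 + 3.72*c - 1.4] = 3.72 - 5.5*c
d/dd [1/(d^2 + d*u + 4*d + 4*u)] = (-2*d - u - 4)/(d^2 + d*u + 4*d + 4*u)^2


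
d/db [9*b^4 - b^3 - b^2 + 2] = b*(36*b^2 - 3*b - 2)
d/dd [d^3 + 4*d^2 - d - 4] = 3*d^2 + 8*d - 1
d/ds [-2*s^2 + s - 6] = 1 - 4*s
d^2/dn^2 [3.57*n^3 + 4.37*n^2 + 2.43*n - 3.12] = 21.42*n + 8.74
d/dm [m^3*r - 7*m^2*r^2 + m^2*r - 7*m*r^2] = r*(3*m^2 - 14*m*r + 2*m - 7*r)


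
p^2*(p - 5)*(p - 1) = p^4 - 6*p^3 + 5*p^2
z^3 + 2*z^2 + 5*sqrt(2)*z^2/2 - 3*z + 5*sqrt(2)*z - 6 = (z + 2)*(z - sqrt(2)/2)*(z + 3*sqrt(2))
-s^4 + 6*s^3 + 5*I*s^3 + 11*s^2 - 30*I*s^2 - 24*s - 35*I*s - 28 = (s - 7)*(s - 4*I)*(I*s + 1)*(I*s + I)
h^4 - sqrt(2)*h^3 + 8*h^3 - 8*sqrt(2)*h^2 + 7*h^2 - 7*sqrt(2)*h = h*(h + 1)*(h + 7)*(h - sqrt(2))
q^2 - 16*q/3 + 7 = (q - 3)*(q - 7/3)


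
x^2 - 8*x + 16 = (x - 4)^2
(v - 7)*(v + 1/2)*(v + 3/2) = v^3 - 5*v^2 - 53*v/4 - 21/4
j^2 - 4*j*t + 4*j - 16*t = (j + 4)*(j - 4*t)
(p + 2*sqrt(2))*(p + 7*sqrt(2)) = p^2 + 9*sqrt(2)*p + 28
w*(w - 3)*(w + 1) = w^3 - 2*w^2 - 3*w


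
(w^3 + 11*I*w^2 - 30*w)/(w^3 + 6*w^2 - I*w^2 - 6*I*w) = (w^2 + 11*I*w - 30)/(w^2 + w*(6 - I) - 6*I)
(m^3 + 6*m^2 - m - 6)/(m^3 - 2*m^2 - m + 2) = (m + 6)/(m - 2)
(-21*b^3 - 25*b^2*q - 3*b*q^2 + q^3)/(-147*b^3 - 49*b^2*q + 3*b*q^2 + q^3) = (b + q)/(7*b + q)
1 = 1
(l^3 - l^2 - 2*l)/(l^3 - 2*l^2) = (l + 1)/l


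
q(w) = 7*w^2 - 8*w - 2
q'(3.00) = 34.00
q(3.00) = 37.00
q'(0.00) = -8.00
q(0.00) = -2.00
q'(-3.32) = -54.48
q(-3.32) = 101.72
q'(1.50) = 13.00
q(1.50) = 1.75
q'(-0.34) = -12.76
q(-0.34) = 1.53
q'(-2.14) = -37.96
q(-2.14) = 47.18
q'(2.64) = 28.96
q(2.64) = 25.67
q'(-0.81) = -19.34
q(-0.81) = 9.07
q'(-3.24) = -53.36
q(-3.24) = 97.40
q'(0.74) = 2.36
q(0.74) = -4.09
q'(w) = 14*w - 8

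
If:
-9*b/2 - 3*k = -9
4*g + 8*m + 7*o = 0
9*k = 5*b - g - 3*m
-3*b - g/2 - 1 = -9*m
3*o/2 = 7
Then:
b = 57/56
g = -457/56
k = 165/112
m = -1/336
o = 14/3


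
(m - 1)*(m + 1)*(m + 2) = m^3 + 2*m^2 - m - 2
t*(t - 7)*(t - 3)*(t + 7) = t^4 - 3*t^3 - 49*t^2 + 147*t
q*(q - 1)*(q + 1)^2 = q^4 + q^3 - q^2 - q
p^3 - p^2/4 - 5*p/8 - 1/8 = (p - 1)*(p + 1/4)*(p + 1/2)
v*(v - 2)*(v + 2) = v^3 - 4*v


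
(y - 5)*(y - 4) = y^2 - 9*y + 20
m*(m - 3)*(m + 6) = m^3 + 3*m^2 - 18*m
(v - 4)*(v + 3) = v^2 - v - 12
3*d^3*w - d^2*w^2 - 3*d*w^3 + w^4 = w*(-3*d + w)*(-d + w)*(d + w)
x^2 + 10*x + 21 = (x + 3)*(x + 7)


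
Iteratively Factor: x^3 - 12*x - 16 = (x + 2)*(x^2 - 2*x - 8) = (x - 4)*(x + 2)*(x + 2)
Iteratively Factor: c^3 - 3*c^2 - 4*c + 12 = (c - 3)*(c^2 - 4) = (c - 3)*(c - 2)*(c + 2)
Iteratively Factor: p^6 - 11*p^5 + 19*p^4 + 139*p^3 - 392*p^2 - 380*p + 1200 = (p + 3)*(p^5 - 14*p^4 + 61*p^3 - 44*p^2 - 260*p + 400) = (p - 5)*(p + 3)*(p^4 - 9*p^3 + 16*p^2 + 36*p - 80) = (p - 5)*(p + 2)*(p + 3)*(p^3 - 11*p^2 + 38*p - 40) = (p - 5)*(p - 4)*(p + 2)*(p + 3)*(p^2 - 7*p + 10) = (p - 5)*(p - 4)*(p - 2)*(p + 2)*(p + 3)*(p - 5)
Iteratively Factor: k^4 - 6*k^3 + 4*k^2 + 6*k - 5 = (k - 1)*(k^3 - 5*k^2 - k + 5) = (k - 1)*(k + 1)*(k^2 - 6*k + 5) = (k - 1)^2*(k + 1)*(k - 5)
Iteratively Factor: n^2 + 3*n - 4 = (n - 1)*(n + 4)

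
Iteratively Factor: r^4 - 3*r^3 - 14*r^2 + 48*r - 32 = (r - 2)*(r^3 - r^2 - 16*r + 16) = (r - 2)*(r - 1)*(r^2 - 16) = (r - 4)*(r - 2)*(r - 1)*(r + 4)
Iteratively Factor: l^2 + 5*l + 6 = (l + 3)*(l + 2)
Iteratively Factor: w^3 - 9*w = (w)*(w^2 - 9) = w*(w - 3)*(w + 3)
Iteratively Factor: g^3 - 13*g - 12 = (g + 1)*(g^2 - g - 12) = (g - 4)*(g + 1)*(g + 3)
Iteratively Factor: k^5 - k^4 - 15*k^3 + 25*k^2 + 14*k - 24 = (k + 4)*(k^4 - 5*k^3 + 5*k^2 + 5*k - 6) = (k - 1)*(k + 4)*(k^3 - 4*k^2 + k + 6) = (k - 2)*(k - 1)*(k + 4)*(k^2 - 2*k - 3) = (k - 2)*(k - 1)*(k + 1)*(k + 4)*(k - 3)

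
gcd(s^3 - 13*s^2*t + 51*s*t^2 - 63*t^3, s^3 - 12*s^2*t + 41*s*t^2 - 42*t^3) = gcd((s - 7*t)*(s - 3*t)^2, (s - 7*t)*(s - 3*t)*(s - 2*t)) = s^2 - 10*s*t + 21*t^2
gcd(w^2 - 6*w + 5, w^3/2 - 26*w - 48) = 1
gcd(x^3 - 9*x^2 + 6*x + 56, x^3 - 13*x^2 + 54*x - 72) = x - 4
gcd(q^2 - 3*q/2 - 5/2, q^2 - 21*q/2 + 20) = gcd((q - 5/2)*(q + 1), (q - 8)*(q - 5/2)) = q - 5/2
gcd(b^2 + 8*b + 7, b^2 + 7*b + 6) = b + 1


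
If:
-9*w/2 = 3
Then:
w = -2/3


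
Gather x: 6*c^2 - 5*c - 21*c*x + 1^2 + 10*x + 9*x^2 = 6*c^2 - 5*c + 9*x^2 + x*(10 - 21*c) + 1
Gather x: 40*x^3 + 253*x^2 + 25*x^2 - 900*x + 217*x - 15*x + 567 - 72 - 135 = 40*x^3 + 278*x^2 - 698*x + 360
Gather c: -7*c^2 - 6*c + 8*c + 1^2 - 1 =-7*c^2 + 2*c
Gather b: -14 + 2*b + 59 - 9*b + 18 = 63 - 7*b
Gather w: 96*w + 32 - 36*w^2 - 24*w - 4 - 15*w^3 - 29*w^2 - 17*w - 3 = -15*w^3 - 65*w^2 + 55*w + 25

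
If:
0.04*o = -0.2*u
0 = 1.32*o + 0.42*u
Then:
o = 0.00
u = 0.00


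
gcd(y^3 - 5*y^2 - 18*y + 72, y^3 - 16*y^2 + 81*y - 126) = y^2 - 9*y + 18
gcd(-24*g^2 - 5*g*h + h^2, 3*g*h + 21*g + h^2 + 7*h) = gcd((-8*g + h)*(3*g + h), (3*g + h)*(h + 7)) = 3*g + h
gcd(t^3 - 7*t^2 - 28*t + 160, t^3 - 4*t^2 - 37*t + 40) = t^2 - 3*t - 40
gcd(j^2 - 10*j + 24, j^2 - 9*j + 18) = j - 6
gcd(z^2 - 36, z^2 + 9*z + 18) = z + 6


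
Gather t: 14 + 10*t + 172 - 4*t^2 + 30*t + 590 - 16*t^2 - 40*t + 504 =1280 - 20*t^2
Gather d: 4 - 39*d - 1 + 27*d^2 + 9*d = 27*d^2 - 30*d + 3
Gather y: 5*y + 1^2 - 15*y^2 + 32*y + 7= -15*y^2 + 37*y + 8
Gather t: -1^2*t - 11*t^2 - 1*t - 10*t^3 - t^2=-10*t^3 - 12*t^2 - 2*t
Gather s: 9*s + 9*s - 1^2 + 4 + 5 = 18*s + 8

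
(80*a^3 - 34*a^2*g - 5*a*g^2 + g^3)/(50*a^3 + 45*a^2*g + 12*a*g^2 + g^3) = (16*a^2 - 10*a*g + g^2)/(10*a^2 + 7*a*g + g^2)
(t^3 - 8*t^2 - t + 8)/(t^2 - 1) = t - 8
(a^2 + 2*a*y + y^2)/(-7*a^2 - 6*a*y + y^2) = (a + y)/(-7*a + y)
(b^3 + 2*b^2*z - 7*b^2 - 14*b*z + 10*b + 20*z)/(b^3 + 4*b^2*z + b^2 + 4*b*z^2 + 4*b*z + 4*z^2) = (b^2 - 7*b + 10)/(b^2 + 2*b*z + b + 2*z)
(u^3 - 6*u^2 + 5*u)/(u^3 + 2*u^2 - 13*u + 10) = u*(u - 5)/(u^2 + 3*u - 10)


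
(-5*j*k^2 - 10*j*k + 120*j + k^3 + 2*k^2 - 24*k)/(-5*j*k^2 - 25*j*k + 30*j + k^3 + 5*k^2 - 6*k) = (k - 4)/(k - 1)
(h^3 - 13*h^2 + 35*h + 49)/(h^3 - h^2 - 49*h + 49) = (h^2 - 6*h - 7)/(h^2 + 6*h - 7)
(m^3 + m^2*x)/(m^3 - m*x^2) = m/(m - x)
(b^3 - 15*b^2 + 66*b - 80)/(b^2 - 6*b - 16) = (b^2 - 7*b + 10)/(b + 2)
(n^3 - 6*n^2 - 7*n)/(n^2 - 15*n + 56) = n*(n + 1)/(n - 8)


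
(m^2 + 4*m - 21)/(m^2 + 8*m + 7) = (m - 3)/(m + 1)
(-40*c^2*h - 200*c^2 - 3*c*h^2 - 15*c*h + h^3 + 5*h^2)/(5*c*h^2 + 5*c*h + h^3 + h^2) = (-8*c*h - 40*c + h^2 + 5*h)/(h*(h + 1))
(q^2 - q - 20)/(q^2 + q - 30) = (q + 4)/(q + 6)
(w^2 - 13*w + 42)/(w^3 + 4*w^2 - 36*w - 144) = (w - 7)/(w^2 + 10*w + 24)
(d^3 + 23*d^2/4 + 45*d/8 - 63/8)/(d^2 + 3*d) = d + 11/4 - 21/(8*d)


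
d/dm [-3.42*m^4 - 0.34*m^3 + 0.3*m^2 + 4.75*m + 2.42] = -13.68*m^3 - 1.02*m^2 + 0.6*m + 4.75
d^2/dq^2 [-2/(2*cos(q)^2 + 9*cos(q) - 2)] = 2*(16*sin(q)^4 - 105*sin(q)^2 - 99*cos(q)/2 + 27*cos(3*q)/2 - 81)/(-2*sin(q)^2 + 9*cos(q))^3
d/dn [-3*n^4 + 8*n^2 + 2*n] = -12*n^3 + 16*n + 2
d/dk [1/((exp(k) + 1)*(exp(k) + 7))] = 2*(-exp(k) - 4)*exp(k)/(exp(4*k) + 16*exp(3*k) + 78*exp(2*k) + 112*exp(k) + 49)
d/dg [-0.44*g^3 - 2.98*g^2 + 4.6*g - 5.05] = -1.32*g^2 - 5.96*g + 4.6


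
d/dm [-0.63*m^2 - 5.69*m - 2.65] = -1.26*m - 5.69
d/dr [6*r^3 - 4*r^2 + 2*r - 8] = 18*r^2 - 8*r + 2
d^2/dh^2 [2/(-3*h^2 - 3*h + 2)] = 12*(3*h^2 + 3*h - 3*(2*h + 1)^2 - 2)/(3*h^2 + 3*h - 2)^3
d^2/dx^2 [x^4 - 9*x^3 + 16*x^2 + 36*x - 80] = 12*x^2 - 54*x + 32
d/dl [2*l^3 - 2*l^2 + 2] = 2*l*(3*l - 2)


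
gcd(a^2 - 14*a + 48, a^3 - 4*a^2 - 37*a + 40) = a - 8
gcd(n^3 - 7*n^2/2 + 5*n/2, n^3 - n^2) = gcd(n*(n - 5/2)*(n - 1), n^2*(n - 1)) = n^2 - n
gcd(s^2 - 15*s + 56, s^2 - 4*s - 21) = s - 7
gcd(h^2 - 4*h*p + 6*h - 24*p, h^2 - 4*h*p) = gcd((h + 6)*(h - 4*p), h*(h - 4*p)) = -h + 4*p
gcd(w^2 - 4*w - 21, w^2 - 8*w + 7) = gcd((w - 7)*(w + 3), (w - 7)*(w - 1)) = w - 7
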